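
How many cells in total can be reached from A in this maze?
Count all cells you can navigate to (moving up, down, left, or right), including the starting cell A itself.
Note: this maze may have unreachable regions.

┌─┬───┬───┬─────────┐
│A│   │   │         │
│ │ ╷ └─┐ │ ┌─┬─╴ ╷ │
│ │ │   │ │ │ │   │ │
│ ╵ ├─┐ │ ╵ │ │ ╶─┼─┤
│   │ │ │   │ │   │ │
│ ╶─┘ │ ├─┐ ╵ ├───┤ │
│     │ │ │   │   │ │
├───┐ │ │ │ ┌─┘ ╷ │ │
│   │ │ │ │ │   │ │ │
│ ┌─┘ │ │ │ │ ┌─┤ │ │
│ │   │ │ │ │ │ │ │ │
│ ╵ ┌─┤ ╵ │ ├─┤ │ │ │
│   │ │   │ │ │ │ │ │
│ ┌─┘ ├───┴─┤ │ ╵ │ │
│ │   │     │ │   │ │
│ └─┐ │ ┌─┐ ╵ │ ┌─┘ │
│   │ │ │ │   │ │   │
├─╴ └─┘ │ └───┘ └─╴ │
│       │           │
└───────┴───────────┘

Using BFS/flood-fill to find all reachable cells from A:
Maze size: 10 × 10 = 100 total cells
55 cell(s) are walled off and cannot be reached from A.
Reachable cells: 45

Reachable region (· marks reachable cells):

┌─┬───┬───┬─────────┐
│A│· ·│   │         │
│ │ ╷ └─┐ │ ┌─┬─╴ ╷ │
│·│·│· ·│ │ │ │   │ │
│ ╵ ├─┐ │ ╵ │ │ ╶─┼─┤
│· ·│·│·│   │ │   │ │
│ ╶─┘ │ ├─┐ ╵ ├───┤ │
│· · ·│·│·│   │   │ │
├───┐ │ │ │ ┌─┘ ╷ │ │
│· ·│·│·│·│ │   │ │ │
│ ┌─┘ │ │ │ │ ┌─┤ │ │
│·│· ·│·│·│ │ │ │ │ │
│ ╵ ┌─┤ ╵ │ ├─┤ │ │ │
│· ·│ │· ·│ │·│ │ │ │
│ ┌─┘ ├───┴─┤ │ ╵ │ │
│·│   │· · ·│·│   │ │
│ └─┐ │ ┌─┐ ╵ │ ┌─┘ │
│· ·│ │·│ │· ·│ │   │
├─╴ └─┘ │ └───┘ └─╴ │
│· · · ·│           │
└───────┴───────────┘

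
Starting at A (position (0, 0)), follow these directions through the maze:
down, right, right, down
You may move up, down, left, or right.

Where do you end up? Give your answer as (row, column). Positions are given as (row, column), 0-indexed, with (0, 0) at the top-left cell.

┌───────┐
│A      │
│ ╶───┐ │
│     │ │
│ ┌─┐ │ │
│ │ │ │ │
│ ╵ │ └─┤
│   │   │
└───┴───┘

Following directions step by step:
Start: (0, 0)
  down: (0, 0) → (1, 0)
  right: (1, 0) → (1, 1)
  right: (1, 1) → (1, 2)
  down: (1, 2) → (2, 2)
Final position: (2, 2)

Path taken:

┌───────┐
│A      │
│ ╶───┐ │
│↳ → ↓│ │
│ ┌─┐ │ │
│ │ │B│ │
│ ╵ │ └─┤
│   │   │
└───┴───┘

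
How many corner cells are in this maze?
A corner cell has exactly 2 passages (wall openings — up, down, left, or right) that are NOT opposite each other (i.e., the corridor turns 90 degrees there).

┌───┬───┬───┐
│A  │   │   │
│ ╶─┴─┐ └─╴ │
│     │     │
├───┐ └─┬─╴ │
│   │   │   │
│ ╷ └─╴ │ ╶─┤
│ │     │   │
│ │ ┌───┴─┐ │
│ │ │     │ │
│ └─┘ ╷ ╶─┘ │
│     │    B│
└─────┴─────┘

Counting corner cells (2 non-opposite passages):
Total corners: 20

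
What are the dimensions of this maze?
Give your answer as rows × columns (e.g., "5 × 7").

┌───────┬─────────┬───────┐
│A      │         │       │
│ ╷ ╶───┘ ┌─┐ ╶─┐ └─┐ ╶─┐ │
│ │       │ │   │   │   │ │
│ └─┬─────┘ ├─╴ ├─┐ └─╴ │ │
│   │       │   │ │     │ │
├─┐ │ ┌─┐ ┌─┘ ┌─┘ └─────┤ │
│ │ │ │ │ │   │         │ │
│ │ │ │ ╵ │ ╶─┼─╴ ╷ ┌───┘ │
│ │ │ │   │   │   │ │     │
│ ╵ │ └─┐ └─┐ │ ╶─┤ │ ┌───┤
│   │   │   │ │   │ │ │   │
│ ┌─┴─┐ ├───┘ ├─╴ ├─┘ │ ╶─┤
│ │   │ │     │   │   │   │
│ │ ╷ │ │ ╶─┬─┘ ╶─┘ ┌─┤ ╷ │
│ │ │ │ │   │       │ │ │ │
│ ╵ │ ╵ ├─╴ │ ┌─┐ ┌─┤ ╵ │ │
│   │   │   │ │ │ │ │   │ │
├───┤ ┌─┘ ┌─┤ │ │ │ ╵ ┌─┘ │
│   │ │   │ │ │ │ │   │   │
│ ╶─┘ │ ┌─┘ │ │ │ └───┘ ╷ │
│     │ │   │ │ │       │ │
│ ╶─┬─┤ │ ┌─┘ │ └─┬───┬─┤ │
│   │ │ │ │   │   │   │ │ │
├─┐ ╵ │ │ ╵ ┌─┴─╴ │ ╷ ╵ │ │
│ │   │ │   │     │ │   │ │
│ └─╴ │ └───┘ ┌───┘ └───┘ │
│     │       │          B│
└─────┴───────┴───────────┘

Counting the maze dimensions:
Rows (vertical): 14
Columns (horizontal): 13
Dimensions: 14 × 13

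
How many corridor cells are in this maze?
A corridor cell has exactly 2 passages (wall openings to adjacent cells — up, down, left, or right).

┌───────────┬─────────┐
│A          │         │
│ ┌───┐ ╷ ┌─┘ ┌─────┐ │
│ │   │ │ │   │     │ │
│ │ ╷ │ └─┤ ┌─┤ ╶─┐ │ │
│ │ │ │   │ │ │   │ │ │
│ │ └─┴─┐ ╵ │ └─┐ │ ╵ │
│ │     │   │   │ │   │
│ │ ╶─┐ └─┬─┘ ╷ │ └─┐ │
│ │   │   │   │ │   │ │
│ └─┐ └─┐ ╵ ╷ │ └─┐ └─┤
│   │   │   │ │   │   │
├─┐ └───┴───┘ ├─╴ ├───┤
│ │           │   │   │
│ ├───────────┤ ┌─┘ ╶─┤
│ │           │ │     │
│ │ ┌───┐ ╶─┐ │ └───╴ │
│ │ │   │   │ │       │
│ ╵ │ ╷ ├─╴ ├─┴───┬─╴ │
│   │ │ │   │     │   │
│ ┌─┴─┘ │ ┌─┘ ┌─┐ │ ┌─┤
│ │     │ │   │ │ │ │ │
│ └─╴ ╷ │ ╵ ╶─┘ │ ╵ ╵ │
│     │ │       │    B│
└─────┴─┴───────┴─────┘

Counting cells with exactly 2 passages:
Total corridor cells: 102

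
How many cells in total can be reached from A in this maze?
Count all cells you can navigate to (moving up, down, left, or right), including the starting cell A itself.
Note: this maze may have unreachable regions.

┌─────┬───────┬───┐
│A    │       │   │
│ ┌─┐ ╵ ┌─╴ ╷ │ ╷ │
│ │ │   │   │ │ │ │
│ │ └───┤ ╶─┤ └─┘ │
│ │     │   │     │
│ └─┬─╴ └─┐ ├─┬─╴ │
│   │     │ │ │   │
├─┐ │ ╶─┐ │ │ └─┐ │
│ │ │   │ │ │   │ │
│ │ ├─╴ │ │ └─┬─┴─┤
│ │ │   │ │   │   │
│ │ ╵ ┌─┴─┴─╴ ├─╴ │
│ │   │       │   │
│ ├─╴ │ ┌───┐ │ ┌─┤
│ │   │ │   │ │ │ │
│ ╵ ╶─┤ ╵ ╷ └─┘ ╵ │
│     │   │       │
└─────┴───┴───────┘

Using BFS/flood-fill to find all reachable cells from A:
Maze size: 9 × 9 = 81 total cells
3 cell(s) are walled off and cannot be reached from A.
Reachable cells: 78

Reachable region (· marks reachable cells):

┌─────┬───────┬───┐
│A · ·│· · · ·│· ·│
│ ┌─┐ ╵ ┌─╴ ╷ │ ╷ │
│·│·│· ·│· ·│·│·│·│
│ │ └───┤ ╶─┤ └─┘ │
│·│· · ·│· ·│· · ·│
│ └─┬─╴ └─┐ ├─┬─╴ │
│· ·│· · ·│·│ │· ·│
├─┐ │ ╶─┐ │ │ └─┐ │
│·│·│· ·│·│·│   │·│
│ │ ├─╴ │ │ └─┬─┴─┤
│·│·│· ·│·│· ·│· ·│
│ │ ╵ ┌─┴─┴─╴ ├─╴ │
│·│· ·│· · · ·│· ·│
│ ├─╴ │ ┌───┐ │ ┌─┤
│·│· ·│·│· ·│·│·│·│
│ ╵ ╶─┤ ╵ ╷ └─┘ ╵ │
│· · ·│· ·│· · · ·│
└─────┴───┴───────┘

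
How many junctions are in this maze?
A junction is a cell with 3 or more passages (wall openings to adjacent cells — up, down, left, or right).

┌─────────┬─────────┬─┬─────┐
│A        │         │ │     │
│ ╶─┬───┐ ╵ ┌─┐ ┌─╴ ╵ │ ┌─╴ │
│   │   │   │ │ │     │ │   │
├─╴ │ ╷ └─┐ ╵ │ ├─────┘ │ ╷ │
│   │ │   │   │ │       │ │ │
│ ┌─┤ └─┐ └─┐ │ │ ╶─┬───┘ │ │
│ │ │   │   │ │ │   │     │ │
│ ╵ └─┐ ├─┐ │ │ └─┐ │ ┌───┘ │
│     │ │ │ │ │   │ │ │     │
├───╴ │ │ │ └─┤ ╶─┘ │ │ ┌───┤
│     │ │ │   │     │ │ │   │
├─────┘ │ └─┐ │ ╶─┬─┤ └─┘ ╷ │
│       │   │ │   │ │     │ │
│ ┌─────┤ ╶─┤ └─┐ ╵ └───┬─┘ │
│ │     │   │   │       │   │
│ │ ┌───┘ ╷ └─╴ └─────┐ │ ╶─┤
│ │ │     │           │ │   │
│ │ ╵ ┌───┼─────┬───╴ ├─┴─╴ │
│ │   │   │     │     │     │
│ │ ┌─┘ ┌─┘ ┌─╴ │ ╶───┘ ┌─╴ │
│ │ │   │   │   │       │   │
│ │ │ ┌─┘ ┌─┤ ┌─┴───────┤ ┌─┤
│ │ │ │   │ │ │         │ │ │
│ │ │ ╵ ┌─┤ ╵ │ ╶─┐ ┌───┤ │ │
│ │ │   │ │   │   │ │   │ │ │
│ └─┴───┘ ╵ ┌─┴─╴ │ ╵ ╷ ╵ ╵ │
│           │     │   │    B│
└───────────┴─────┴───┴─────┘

Checking each cell for number of passages:

Junctions found (3+ passages):
  (0, 7): 3 passages
  (1, 5): 3 passages
  (1, 9): 3 passages
  (1, 13): 3 passages
  (2, 6): 3 passages
  (4, 1): 3 passages
  (4, 7): 3 passages
  (5, 7): 3 passages
  (6, 4): 3 passages
  (7, 4): 3 passages
  (7, 9): 3 passages
  (8, 7): 3 passages
  (9, 1): 3 passages
  (9, 13): 3 passages
  (11, 9): 3 passages
  (12, 5): 3 passages
  (13, 4): 3 passages
  (13, 12): 3 passages
Total junctions: 18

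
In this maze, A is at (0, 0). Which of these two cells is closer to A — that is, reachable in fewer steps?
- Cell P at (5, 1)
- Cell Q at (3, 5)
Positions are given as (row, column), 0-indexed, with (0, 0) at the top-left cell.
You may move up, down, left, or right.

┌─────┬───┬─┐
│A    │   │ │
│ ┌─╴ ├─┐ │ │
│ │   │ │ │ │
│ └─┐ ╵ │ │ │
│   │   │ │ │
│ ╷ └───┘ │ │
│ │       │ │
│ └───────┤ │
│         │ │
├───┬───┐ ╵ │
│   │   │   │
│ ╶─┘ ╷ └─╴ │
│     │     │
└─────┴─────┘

Shortest path A → P at (5, 1): 20 steps
Shortest path A → Q at (3, 5): 12 steps

Q is closer (12 steps vs 20 steps).

Path to P:

┌─────┬───┬─┐
│A    │   │ │
│ ┌─╴ ├─┐ │ │
│↓│   │ │ │ │
│ └─┐ ╵ │ │ │
│↓  │   │ │ │
│ ╷ └───┘ │ │
│↓│       │ │
│ └───────┤ │
│↳ → → → ↓│ │
├───┬───┐ ╵ │
│↱ P│↓ ↰│↳ ↓│
│ ╶─┘ ╷ └─╴ │
│↑ ← ↲│↑ ← ↲│
└─────┴─────┘

Path to Q:

┌─────┬───┬─┐
│A    │   │ │
│ ┌─╴ ├─┐ │ │
│↓│   │ │ │ │
│ └─┐ ╵ │ │ │
│↓  │   │ │ │
│ ╷ └───┘ │ │
│↓│       │Q│
│ └───────┤ │
│↳ → → → ↓│↑│
├───┬───┐ ╵ │
│   │   │↳ ↑│
│ ╶─┘ ╷ └─╴ │
│     │     │
└─────┴─────┘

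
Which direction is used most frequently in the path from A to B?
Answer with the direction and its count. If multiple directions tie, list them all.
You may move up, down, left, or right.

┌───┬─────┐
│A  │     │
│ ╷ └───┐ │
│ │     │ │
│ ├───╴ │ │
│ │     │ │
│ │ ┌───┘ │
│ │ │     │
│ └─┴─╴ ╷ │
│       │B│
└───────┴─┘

Directions: down, down, down, down, right, right, right, up, right, down
Counts: {'down': 5, 'right': 4, 'up': 1}
Most common: down (5 times)

Solution:

┌───┬─────┐
│A  │     │
│ ╷ └───┐ │
│↓│     │ │
│ ├───╴ │ │
│↓│     │ │
│ │ ┌───┘ │
│↓│ │  ↱ ↓│
│ └─┴─╴ ╷ │
│↳ → → ↑│B│
└───────┴─┘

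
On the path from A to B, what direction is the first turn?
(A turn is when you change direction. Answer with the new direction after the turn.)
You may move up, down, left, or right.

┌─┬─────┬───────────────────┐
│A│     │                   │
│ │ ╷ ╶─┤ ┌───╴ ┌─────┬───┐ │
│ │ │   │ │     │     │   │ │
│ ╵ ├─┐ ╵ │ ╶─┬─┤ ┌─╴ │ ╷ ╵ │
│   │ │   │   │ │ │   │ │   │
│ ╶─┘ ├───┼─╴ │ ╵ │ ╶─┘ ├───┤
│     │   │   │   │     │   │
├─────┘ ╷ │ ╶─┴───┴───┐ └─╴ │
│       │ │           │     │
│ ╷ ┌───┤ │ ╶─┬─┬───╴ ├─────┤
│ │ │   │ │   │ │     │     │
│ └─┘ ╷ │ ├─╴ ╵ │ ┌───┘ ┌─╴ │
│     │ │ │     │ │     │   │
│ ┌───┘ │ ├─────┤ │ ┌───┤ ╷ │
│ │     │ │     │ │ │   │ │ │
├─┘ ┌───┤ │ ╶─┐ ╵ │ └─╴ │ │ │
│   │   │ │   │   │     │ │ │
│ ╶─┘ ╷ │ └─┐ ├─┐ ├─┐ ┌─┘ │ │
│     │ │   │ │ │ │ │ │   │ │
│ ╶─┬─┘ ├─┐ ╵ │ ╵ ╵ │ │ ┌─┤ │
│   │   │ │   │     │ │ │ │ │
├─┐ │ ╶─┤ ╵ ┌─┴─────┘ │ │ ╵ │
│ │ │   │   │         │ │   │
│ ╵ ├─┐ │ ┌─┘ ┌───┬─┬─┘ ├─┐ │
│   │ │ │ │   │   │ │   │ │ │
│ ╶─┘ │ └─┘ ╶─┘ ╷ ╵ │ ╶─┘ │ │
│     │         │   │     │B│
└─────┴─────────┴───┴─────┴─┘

Directions: down, down, right, up, up, right, down, right, down, right, up, up, right, right, right, down, left, left, down, right, down, left, down, right, right, right, right, right, down, left, left, down, down, down, left, up, left, left, down, right, down, down, left, up, left, up, up, up, up, up, up, left, down, left, left, left, down, down, right, right, up, right, down, down, left, left, down, left, down, right, right, up, right, down, down, left, down, right, down, down, right, right, up, right, up, right, right, right, right, up, up, up, left, up, up, right, right, up, right, right, down, down, down, down, down, down, down, down
First turn direction: right

Solution:

┌─┬─────┬───────────────────┐
│A│↱ ↓  │↱ → → ↓            │
│ │ ╷ ╶─┤ ┌───╴ ┌─────┬───┐ │
│↓│↑│↳ ↓│↑│↓ ← ↲│     │   │ │
│ ╵ ├─┐ ╵ │ ╶─┬─┤ ┌─╴ │ ╷ ╵ │
│↳ ↑│ │↳ ↑│↳ ↓│ │ │   │ │   │
│ ╶─┘ ├───┼─╴ │ ╵ │ ╶─┘ ├───┤
│     │↓ ↰│↓ ↲│   │     │   │
├─────┘ ╷ │ ╶─┴───┴───┐ └─╴ │
│↓ ← ← ↲│↑│↳ → → → → ↓│     │
│ ╷ ┌───┤ │ ╶─┬─┬───╴ ├─────┤
│↓│ │↱ ↓│↑│   │ │↓ ← ↲│↱ → ↓│
│ └─┘ ╷ │ ├─╴ ╵ │ ┌───┘ ┌─╴ │
│↳ → ↑│↓│↑│     │↓│↱ → ↑│  ↓│
│ ┌───┘ │ ├─────┤ │ ┌───┤ ╷ │
│ │↓ ← ↲│↑│↓ ← ↰│↓│↑│   │ │↓│
├─┘ ┌───┤ │ ╶─┐ ╵ │ └─╴ │ │ │
│↓ ↲│↱ ↓│↑│↳ ↓│↑ ↲│↑ ↰  │ │↓│
│ ╶─┘ ╷ │ └─┐ ├─┐ ├─┐ ┌─┘ │ │
│↳ → ↑│↓│↑ ↰│↓│ │ │ │↑│   │↓│
│ ╶─┬─┘ ├─┐ ╵ │ ╵ ╵ │ │ ┌─┤ │
│   │↓ ↲│ │↑ ↲│     │↑│ │ │↓│
├─┐ │ ╶─┤ ╵ ┌─┴─────┘ │ │ ╵ │
│ │ │↳ ↓│   │↱ → → → ↑│ │  ↓│
│ ╵ ├─┐ │ ┌─┘ ┌───┬─┬─┘ ├─┐ │
│   │ │↓│ │↱ ↑│   │ │   │ │↓│
│ ╶─┘ │ └─┘ ╶─┘ ╷ ╵ │ ╶─┘ │ │
│     │↳ → ↑    │   │     │B│
└─────┴─────────┴───┴─────┴─┘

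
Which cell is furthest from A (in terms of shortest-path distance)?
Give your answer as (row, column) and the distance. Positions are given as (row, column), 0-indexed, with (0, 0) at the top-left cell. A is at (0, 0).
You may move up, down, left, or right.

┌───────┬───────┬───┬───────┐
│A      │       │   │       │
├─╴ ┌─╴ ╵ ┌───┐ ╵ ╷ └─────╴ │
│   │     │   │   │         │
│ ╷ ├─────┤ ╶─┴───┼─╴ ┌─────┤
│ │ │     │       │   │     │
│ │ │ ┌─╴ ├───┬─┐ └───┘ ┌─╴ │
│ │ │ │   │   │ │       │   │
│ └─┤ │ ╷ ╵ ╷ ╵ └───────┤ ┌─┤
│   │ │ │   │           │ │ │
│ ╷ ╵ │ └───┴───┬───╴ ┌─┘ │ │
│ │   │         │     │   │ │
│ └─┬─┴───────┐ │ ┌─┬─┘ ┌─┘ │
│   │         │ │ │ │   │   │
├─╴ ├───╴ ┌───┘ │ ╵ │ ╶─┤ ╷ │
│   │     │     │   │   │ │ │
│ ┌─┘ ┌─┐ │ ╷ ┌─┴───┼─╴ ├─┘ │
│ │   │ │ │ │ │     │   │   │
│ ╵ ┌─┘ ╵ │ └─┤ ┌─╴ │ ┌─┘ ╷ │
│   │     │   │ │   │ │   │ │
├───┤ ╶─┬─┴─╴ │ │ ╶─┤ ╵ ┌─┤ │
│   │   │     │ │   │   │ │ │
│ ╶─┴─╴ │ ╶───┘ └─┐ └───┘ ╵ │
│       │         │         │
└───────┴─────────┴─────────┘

Computing BFS distances from A to all cells:
Furthest cell: (1, 6)
Distance: 83 steps

Path from A to the furthest cell:

┌───────┬───────┬───┬───────┐
│A ↓    │       │   │       │
├─╴ ┌─╴ ╵ ┌───┐ ╵ ╷ └─────╴ │
│↓ ↲│     │↱ B│   │         │
│ ╷ ├─────┤ ╶─┴───┼─╴ ┌─────┤
│↓│ │↱ → ↓│↑ ← ← ↰│   │↓ ← ↰│
│ │ │ ┌─╴ ├───┬─┐ └───┘ ┌─╴ │
│↓│ │↑│↓ ↲│   │ │↑ ← ← ↲│↱ ↑│
│ └─┤ │ ╷ ╵ ╷ ╵ └───────┤ ┌─┤
│↳ ↓│↑│↓│   │           │↑│ │
│ ╷ ╵ │ └───┴───┬───╴ ┌─┘ │ │
│ │↳ ↑│↳ → → → ↓│     │↱ ↑│ │
│ └─┬─┴───────┐ │ ┌─┬─┘ ┌─┘ │
│   │         │↓│ │ │↱ ↑│   │
├─╴ ├───╴ ┌───┘ │ ╵ │ ╶─┤ ╷ │
│   │     │↓ ← ↲│   │↑ ↰│ │ │
│ ┌─┘ ┌─┐ │ ╷ ┌─┴───┼─╴ ├─┘ │
│ │   │ │ │↓│ │↱ → ↓│↱ ↑│↓ ↰│
│ ╵ ┌─┘ ╵ │ └─┤ ┌─╴ │ ┌─┘ ╷ │
│   │     │↳ ↓│↑│↓ ↲│↑│↓ ↲│↑│
├───┤ ╶─┬─┴─╴ │ │ ╶─┤ ╵ ┌─┤ │
│   │   │↓ ← ↲│↑│↳ ↓│↑ ↲│ │↑│
│ ╶─┴─╴ │ ╶───┘ └─┐ └───┘ ╵ │
│       │↳ → → ↑  │↳ → → → ↑│
└───────┴─────────┴─────────┘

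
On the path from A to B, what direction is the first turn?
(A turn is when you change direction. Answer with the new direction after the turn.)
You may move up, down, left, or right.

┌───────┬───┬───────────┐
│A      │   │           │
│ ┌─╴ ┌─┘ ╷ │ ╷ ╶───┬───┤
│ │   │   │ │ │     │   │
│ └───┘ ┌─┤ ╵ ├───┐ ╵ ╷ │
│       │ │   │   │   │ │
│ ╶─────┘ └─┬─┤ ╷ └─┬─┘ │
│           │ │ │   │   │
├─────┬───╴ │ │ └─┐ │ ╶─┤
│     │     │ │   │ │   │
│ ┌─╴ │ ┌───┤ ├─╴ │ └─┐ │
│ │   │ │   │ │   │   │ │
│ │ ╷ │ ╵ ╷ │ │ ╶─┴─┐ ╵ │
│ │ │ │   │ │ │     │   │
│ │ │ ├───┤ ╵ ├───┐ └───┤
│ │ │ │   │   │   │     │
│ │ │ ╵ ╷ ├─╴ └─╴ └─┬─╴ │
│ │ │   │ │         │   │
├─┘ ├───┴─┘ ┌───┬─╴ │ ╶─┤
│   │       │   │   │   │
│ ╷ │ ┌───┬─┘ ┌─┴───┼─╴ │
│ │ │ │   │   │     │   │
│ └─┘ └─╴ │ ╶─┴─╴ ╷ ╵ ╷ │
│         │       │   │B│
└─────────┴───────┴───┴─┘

Directions: down, down, right, right, right, up, right, up, right, down, down, right, up, up, right, down, right, right, down, right, up, right, down, down, left, down, right, down, down, left, up, left, up, up, left, up, left, down, down, right, down, left, down, right, right, down, right, right, down, left, down, right, down, down
First turn direction: right

Solution:

┌───────┬───┬───────────┐
│A      │↱ ↓│↱ ↓        │
│ ┌─╴ ┌─┘ ╷ │ ╷ ╶───┬───┤
│↓│   │↱ ↑│↓│↑│↳ → ↓│↱ ↓│
│ └───┘ ┌─┤ ╵ ├───┐ ╵ ╷ │
│↳ → → ↑│ │↳ ↑│↓ ↰│↳ ↑│↓│
│ ╶─────┘ └─┬─┤ ╷ └─┬─┘ │
│           │ │↓│↑ ↰│↓ ↲│
├─────┬───╴ │ │ └─┐ │ ╶─┤
│     │     │ │↳ ↓│↑│↳ ↓│
│ ┌─╴ │ ┌───┤ ├─╴ │ └─┐ │
│ │   │ │   │ │↓ ↲│↑ ↰│↓│
│ │ ╷ │ ╵ ╷ │ │ ╶─┴─┐ ╵ │
│ │ │ │   │ │ │↳ → ↓│↑ ↲│
│ │ │ ├───┤ ╵ ├───┐ └───┤
│ │ │ │   │   │   │↳ → ↓│
│ │ │ ╵ ╷ ├─╴ └─╴ └─┬─╴ │
│ │ │   │ │         │↓ ↲│
├─┘ ├───┴─┘ ┌───┬─╴ │ ╶─┤
│   │       │   │   │↳ ↓│
│ ╷ │ ┌───┬─┘ ┌─┴───┼─╴ │
│ │ │ │   │   │     │  ↓│
│ └─┘ └─╴ │ ╶─┴─╴ ╷ ╵ ╷ │
│         │       │   │B│
└─────────┴───────┴───┴─┘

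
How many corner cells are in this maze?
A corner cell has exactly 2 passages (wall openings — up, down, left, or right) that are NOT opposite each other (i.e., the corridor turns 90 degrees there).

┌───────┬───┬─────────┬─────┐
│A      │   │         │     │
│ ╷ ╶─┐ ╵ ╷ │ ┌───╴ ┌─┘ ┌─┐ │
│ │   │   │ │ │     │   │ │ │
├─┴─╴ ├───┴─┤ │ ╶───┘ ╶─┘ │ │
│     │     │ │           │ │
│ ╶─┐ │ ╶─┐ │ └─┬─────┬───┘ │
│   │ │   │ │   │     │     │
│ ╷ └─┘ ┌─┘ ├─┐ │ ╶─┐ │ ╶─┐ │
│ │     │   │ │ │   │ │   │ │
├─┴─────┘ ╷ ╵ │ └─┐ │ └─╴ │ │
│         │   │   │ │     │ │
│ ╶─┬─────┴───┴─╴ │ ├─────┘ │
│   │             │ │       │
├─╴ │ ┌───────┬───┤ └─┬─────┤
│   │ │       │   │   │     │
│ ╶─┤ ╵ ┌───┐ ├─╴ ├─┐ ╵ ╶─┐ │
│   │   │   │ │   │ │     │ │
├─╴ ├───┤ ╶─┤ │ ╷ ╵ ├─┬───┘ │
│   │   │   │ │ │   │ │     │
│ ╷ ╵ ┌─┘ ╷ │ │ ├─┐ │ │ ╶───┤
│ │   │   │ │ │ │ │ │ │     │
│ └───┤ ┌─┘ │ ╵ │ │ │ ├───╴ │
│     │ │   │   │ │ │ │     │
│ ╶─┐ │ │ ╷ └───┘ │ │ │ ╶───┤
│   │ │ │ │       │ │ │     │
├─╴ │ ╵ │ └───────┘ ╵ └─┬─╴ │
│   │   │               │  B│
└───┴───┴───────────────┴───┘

Counting corner cells (2 non-opposite passages):
Total corners: 91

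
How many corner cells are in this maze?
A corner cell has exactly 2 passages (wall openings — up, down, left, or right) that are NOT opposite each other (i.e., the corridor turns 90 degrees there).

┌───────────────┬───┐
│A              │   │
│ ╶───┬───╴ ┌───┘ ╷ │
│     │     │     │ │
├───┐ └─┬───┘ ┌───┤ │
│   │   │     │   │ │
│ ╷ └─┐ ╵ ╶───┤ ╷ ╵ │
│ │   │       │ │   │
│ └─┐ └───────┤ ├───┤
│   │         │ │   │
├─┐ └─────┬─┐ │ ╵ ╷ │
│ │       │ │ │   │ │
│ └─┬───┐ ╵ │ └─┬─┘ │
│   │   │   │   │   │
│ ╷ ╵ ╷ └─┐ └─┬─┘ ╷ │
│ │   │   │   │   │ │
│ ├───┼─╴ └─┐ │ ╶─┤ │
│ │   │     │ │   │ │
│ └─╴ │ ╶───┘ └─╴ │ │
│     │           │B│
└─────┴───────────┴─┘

Counting corner cells (2 non-opposite passages):
Total corners: 53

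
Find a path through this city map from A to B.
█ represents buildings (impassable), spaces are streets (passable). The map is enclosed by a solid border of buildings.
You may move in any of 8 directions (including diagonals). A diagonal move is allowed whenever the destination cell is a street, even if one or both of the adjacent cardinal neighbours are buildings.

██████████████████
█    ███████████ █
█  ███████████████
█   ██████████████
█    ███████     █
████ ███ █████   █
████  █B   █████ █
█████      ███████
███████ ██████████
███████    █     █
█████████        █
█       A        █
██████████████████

Finding the shortest path from A to B:
Movement: 8-directional
Path length: 5 steps
Directions: up-right → up-left → up-left → up → up

Solution:

██████████████████
█    ███████████ █
█  ███████████████
█   ██████████████
█    ███████     █
████ ███ █████   █
████  █B   █████ █
█████  ↑   ███████
███████↑██████████
███████ ↖  █     █
█████████↖       █
█       A        █
██████████████████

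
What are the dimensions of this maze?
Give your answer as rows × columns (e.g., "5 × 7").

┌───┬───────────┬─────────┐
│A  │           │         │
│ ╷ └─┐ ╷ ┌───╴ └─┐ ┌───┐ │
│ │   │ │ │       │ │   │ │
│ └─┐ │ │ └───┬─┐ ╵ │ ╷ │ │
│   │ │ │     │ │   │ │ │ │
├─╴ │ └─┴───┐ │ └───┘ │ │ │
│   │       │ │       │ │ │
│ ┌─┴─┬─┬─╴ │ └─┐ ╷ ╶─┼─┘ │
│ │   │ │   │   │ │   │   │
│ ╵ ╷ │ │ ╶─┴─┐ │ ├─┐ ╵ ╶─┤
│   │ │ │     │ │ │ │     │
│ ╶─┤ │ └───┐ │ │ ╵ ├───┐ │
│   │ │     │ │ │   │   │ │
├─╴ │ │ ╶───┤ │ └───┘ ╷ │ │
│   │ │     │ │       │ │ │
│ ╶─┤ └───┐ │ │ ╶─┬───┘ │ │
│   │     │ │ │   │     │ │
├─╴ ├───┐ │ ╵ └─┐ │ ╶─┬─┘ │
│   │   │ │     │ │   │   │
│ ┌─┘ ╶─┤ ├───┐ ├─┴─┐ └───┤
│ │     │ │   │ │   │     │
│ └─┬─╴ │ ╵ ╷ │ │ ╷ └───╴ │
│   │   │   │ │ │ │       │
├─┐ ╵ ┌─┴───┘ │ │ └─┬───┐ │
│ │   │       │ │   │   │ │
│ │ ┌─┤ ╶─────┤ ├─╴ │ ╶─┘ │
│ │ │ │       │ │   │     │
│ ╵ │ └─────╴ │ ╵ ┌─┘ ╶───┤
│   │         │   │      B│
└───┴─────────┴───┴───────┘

Counting the maze dimensions:
Rows (vertical): 15
Columns (horizontal): 13
Dimensions: 15 × 13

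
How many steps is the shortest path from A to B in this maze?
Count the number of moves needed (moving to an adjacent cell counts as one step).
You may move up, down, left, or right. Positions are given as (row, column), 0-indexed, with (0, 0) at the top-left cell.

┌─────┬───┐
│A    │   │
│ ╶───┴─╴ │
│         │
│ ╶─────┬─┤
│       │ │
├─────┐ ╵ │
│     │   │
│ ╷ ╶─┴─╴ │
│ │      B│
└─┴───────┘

Using BFS to find shortest path:
Start: (0, 0), End: (4, 4)
Path found:
(0,0) → (1,0) → (2,0) → (2,1) → (2,2) → (2,3) → (3,3) → (3,4) → (4,4)
Number of steps: 8

Solution:

┌─────┬───┐
│A    │   │
│ ╶───┴─╴ │
│↓        │
│ ╶─────┬─┤
│↳ → → ↓│ │
├─────┐ ╵ │
│     │↳ ↓│
│ ╷ ╶─┴─╴ │
│ │      B│
└─┴───────┘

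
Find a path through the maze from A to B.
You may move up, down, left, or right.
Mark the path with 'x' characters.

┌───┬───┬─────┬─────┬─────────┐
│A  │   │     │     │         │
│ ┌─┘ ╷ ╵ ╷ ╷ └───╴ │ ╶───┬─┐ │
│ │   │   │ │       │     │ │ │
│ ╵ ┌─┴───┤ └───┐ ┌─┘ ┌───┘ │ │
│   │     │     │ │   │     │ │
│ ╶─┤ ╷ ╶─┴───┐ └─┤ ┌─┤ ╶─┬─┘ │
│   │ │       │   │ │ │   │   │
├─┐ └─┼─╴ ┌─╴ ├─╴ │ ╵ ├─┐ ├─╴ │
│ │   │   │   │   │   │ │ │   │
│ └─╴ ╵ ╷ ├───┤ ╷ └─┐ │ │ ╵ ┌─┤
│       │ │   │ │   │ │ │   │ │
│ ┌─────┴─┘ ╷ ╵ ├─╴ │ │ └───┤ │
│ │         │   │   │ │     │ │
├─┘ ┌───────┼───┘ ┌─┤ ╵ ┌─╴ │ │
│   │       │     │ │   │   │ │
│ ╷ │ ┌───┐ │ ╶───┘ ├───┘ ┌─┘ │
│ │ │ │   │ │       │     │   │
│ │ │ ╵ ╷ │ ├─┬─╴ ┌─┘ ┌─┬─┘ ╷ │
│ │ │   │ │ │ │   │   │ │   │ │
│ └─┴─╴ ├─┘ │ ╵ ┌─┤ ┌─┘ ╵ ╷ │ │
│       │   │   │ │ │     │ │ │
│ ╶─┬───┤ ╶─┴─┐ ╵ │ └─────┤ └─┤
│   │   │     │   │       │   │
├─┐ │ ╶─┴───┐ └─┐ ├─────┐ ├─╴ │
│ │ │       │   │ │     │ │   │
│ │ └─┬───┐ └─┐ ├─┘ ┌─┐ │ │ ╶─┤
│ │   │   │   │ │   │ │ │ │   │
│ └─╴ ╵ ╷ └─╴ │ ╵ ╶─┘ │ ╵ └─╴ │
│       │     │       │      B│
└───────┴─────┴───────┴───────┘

Finding the shortest path through the maze:
Path length: 66 steps
Directions: down → down → right → up → right → up → right → down → right → up → right → down → down → right → right → down → right → down → left → down → down → left → up → left → down → left → left → left → left → down → left → down → down → down → right → right → right → up → left → up → up → right → right → right → down → down → down → left → down → right → right → down → right → down → down → right → up → right → up → right → right → down → down → right → right → right

Solution:

┌───┬───┬─────┬─────┬─────────┐
│A  │x x│x x  │     │         │
│ ┌─┘ ╷ ╵ ╷ ╷ └───╴ │ ╶───┬─┐ │
│x│x x│x x│x│       │     │ │ │
│ ╵ ┌─┴───┤ └───┐ ┌─┘ ┌───┘ │ │
│x x│     │x x x│ │   │     │ │
│ ╶─┤ ╷ ╶─┴───┐ └─┤ ┌─┤ ╶─┬─┘ │
│   │ │       │x x│ │ │   │   │
├─┐ └─┼─╴ ┌─╴ ├─╴ │ ╵ ├─┐ ├─╴ │
│ │   │   │   │x x│   │ │ │   │
│ └─╴ ╵ ╷ ├───┤ ╷ └─┐ │ │ ╵ ┌─┤
│       │ │x x│x│   │ │ │   │ │
│ ┌─────┴─┘ ╷ ╵ ├─╴ │ │ └───┤ │
│ │x x x x x│x x│   │ │     │ │
├─┘ ┌───────┼───┘ ┌─┤ ╵ ┌─╴ │ │
│x x│x x x x│     │ │   │   │ │
│ ╷ │ ┌───┐ │ ╶───┘ ├───┘ ┌─┘ │
│x│ │x│   │x│       │     │   │
│ │ │ ╵ ╷ │ ├─┬─╴ ┌─┘ ┌─┬─┘ ╷ │
│x│ │x x│ │x│ │   │   │ │   │ │
│ └─┴─╴ ├─┘ │ ╵ ┌─┤ ┌─┘ ╵ ╷ │ │
│x x x x│x x│   │ │ │     │ │ │
│ ╶─┬───┤ ╶─┴─┐ ╵ │ └─────┤ └─┤
│   │   │x x x│   │       │   │
├─┐ │ ╶─┴───┐ └─┐ ├─────┐ ├─╴ │
│ │ │       │x x│ │x x x│ │   │
│ │ └─┬───┐ └─┐ ├─┘ ┌─┐ │ │ ╶─┤
│ │   │   │   │x│x x│ │x│ │   │
│ └─╴ ╵ ╷ └─╴ │ ╵ ╶─┘ │ ╵ └─╴ │
│       │     │x x    │x x x B│
└───────┴─────┴───────┴───────┘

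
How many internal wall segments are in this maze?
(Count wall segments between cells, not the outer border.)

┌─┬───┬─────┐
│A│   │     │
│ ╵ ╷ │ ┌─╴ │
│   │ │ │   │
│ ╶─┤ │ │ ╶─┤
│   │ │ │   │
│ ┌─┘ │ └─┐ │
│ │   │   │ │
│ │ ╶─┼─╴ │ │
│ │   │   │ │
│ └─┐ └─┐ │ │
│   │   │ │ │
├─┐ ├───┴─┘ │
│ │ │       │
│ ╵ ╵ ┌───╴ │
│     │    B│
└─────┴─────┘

Counting internal wall segments:
Total internal walls: 35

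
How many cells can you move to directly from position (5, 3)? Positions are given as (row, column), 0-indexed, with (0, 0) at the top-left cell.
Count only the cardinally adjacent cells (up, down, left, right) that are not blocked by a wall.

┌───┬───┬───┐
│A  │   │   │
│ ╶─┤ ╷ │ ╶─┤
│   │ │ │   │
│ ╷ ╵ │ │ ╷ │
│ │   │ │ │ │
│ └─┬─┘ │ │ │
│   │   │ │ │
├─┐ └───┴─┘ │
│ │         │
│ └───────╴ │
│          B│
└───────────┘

Checking passable neighbors of (5, 3):
Neighbors: (5, 2), (5, 4)
Count: 2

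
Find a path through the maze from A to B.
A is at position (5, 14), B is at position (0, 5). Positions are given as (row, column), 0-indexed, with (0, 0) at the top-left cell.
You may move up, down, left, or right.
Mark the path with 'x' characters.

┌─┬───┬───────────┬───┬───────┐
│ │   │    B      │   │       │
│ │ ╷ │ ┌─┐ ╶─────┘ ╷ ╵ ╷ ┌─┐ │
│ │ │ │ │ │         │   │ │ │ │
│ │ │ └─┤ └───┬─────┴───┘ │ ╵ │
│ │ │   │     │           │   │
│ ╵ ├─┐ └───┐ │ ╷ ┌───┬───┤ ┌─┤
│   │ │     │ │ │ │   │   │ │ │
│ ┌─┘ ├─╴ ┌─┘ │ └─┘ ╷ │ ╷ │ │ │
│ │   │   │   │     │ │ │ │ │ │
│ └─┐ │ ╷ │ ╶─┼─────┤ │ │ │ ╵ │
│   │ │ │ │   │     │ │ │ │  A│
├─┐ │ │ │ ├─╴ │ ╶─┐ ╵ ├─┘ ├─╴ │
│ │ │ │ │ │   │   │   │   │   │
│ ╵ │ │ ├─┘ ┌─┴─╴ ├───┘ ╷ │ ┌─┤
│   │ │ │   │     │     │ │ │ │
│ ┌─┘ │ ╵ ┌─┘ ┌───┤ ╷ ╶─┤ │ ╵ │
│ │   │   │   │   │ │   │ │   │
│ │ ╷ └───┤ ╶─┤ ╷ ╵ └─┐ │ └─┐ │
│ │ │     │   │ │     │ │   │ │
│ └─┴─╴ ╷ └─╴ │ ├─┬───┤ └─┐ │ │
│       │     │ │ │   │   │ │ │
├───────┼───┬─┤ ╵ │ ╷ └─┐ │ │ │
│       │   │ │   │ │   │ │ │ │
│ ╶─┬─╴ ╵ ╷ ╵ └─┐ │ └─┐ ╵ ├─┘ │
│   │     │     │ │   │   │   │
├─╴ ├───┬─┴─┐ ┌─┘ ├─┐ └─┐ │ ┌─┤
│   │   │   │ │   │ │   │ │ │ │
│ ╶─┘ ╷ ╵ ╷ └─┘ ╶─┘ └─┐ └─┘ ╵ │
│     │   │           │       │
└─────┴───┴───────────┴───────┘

Finding the shortest path from (5, 14) to (0, 5):
Path length: 20 steps
Directions: left → up → up → up → right → up → up → left → left → left → down → left → up → left → down → left → left → left → left → up

Solution:

┌─┬───┬───────────┬───┬───────┐
│ │   │    B      │x x│x x x x│
│ │ ╷ │ ┌─┐ ╶─────┘ ╷ ╵ ╷ ┌─┐ │
│ │ │ │ │ │x x x x x│x x│ │ │x│
│ │ │ └─┤ └───┬─────┴───┘ │ ╵ │
│ │ │   │     │           │x x│
│ ╵ ├─┐ └───┐ │ ╷ ┌───┬───┤ ┌─┤
│   │ │     │ │ │ │   │   │x│ │
│ ┌─┘ ├─╴ ┌─┘ │ └─┘ ╷ │ ╷ │ │ │
│ │   │   │   │     │ │ │ │x│ │
│ └─┐ │ ╷ │ ╶─┼─────┤ │ │ │ ╵ │
│   │ │ │ │   │     │ │ │ │x A│
├─┐ │ │ │ ├─╴ │ ╶─┐ ╵ ├─┘ ├─╴ │
│ │ │ │ │ │   │   │   │   │   │
│ ╵ │ │ ├─┘ ┌─┴─╴ ├───┘ ╷ │ ┌─┤
│   │ │ │   │     │     │ │ │ │
│ ┌─┘ │ ╵ ┌─┘ ┌───┤ ╷ ╶─┤ │ ╵ │
│ │   │   │   │   │ │   │ │   │
│ │ ╷ └───┤ ╶─┤ ╷ ╵ └─┐ │ └─┐ │
│ │ │     │   │ │     │ │   │ │
│ └─┴─╴ ╷ └─╴ │ ├─┬───┤ └─┐ │ │
│       │     │ │ │   │   │ │ │
├───────┼───┬─┤ ╵ │ ╷ └─┐ │ │ │
│       │   │ │   │ │   │ │ │ │
│ ╶─┬─╴ ╵ ╷ ╵ └─┐ │ └─┐ ╵ ├─┘ │
│   │     │     │ │   │   │   │
├─╴ ├───┬─┴─┐ ┌─┘ ├─┐ └─┐ │ ┌─┤
│   │   │   │ │   │ │   │ │ │ │
│ ╶─┘ ╷ ╵ ╷ └─┘ ╶─┘ └─┐ └─┘ ╵ │
│     │   │           │       │
└─────┴───┴───────────┴───────┘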